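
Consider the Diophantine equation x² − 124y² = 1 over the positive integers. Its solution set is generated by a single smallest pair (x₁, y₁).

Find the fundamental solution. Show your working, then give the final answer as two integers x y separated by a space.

4620799 414960

√124 = [11; 7,2,1,1,1,…,2,7,22, …], period ℓ=16 (even) → k=15
i=0: a=11 ⇒ p=11, q=1
…
i=3: a=1 ⇒ p=245, q=22
…
i=5: a=1 ⇒ p=657, q=59
i=6: a=3 ⇒ p=2383, q=214
…
i=8: a=4 ⇒ p=14543, q=1306
…
i=10: a=3 ⇒ p=67292, q=6043
i=11: a=1 ⇒ p=84875, q=7622
…
i=13: a=1 ⇒ p=237042, q=21287
i=14: a=2 ⇒ p=626251, q=56239
i=15: a=7 ⇒ p=4620799, q=414960
fundamental: x₁=4620799, y₁=414960  (since 21351783398401 − 124·172191801600 = 1)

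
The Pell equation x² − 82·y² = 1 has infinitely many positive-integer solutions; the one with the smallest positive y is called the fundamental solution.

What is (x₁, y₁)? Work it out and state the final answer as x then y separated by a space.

163 18

√82 → a₀=9, period (18); ℓ=1 odd so k=1
k=0  a_k=9  p_k/q_k = 9/1
k=1  a_k=18  p_k/q_k = 163/18
(x₁, y₁) = (163, 18);  163² − 82·18² = 1 ✓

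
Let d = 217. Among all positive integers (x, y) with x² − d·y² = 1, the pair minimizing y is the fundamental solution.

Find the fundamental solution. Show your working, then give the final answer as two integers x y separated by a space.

[14; 1,2,1,2,1,…,2,1,28] for √217; ℓ=16 ⇒ convergent index 15
i=0: a=14 ⇒ p=14, q=1
…
i=10: a=1 ⇒ p=154218, q=10469
…
i=14: a=2 ⇒ p=2809702, q=190735
i=15: a=1 ⇒ p=3844063, q=260952
fundamental: x₁=3844063, y₁=260952  (since 14776820347969 − 217·68095946304 = 1)

3844063 260952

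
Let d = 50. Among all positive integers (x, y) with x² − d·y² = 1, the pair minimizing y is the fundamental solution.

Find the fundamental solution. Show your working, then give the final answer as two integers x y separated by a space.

99 14

[7; 14] for √50; ℓ=1 ⇒ convergent index 1
k=0  a_k=7  p_k/q_k = 7/1
k=1  a_k=14  p_k/q_k = 99/14
→ (99, 14).  Check: 99²=9801, 50·14²=9800, difference 1.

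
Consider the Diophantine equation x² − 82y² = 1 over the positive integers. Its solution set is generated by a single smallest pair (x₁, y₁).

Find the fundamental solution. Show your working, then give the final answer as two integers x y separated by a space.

√82 → a₀=9, period (18); ℓ=1 odd so k=1
k=0  a_k=9  p_k/q_k = 9/1
k=1  a_k=18  p_k/q_k = 163/18
→ (163, 18).  Check: 163²=26569, 82·18²=26568, difference 1.

163 18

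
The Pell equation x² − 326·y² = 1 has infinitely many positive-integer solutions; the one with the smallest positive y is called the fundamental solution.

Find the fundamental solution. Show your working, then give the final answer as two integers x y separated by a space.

√326 → a₀=18, period (18,36); ℓ=2 even so k=1
i=0: a=18 ⇒ p=18, q=1
i=1: a=18 ⇒ p=325, q=18
→ (325, 18).  Check: 325²=105625, 326·18²=105624, difference 1.

325 18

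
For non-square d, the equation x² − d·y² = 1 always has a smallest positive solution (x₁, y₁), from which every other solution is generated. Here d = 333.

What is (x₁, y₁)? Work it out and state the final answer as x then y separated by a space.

d=333: √d = [18; 4,36] (ℓ=2, even), read p_1/q_1
a_0=18:  p_0=18·1+0=18,  q_0=18·0+1=1
a_1=4:  p_1=4·18+1=73,  q_1=4·1+0=4
fundamental: x₁=73, y₁=4  (since 5329 − 333·16 = 1)

73 4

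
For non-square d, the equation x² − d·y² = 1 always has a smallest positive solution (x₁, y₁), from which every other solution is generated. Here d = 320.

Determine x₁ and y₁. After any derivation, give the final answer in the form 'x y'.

161 9

[17; 1,7,1,34] for √320; ℓ=4 ⇒ convergent index 3
a_0=17:  p_0=17·1+0=17,  q_0=17·0+1=1
…
a_2=7:  p_2=7·18+17=143,  q_2=7·1+1=8
a_3=1:  p_3=1·143+18=161,  q_3=1·8+1=9
fundamental: x₁=161, y₁=9  (since 25921 − 320·81 = 1)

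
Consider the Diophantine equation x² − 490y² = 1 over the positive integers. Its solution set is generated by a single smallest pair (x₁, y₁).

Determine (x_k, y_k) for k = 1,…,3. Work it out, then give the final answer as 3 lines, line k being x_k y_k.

1039681 46968
2161873163521 97663474416
4495316905044313921 203077717488555624

√490 = [22; 7,2,1,4,4,4,1,2,7,44, …], period ℓ=10 (even) → k=9
a_0=22:  p_0=22·1+0=22,  q_0=22·0+1=1
…
a_2=2:  p_2=2·155+22=332,  q_2=2·7+1=15
…
a_8=2:  p_8=2·50315+40708=141338,  q_8=2·2273+1839=6385
a_9=7:  p_9=7·141338+50315=1039681,  q_9=7·6385+2273=46968
→ (1039681, 46968).  Check: 1039681²=1080936581761, 490·46968²=1080936581760, difference 1.
(x_2, y_2) = (1039681·1039681 + 490·46968·46968, 1039681·46968 + 46968·1039681) = (2161873163521, 97663474416)
(x_3, y_3) = (1039681·2161873163521 + 490·46968·97663474416, 1039681·97663474416 + 46968·2161873163521) = (4495316905044313921, 203077717488555624)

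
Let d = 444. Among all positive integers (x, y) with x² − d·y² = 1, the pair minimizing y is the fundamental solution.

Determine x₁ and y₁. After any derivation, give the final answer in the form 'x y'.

295 14

√444 → a₀=21, period (14,42); ℓ=2 even so k=1
step 0: (21, 1)  from 21·(1,0) + (0,1)
step 1: (295, 14)  from 14·(21,1) + (1,0)
fundamental: x₁=295, y₁=14  (since 87025 − 444·196 = 1)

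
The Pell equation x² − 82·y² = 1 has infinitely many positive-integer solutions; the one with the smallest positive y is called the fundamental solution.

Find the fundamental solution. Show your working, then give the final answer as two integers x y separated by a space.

d=82: √d = [9; 18] (ℓ=1, odd), read p_1/q_1
step 0: (9, 1)  from 9·(1,0) + (0,1)
step 1: (163, 18)  from 18·(9,1) + (1,0)
fundamental: x₁=163, y₁=18  (since 26569 − 82·324 = 1)

163 18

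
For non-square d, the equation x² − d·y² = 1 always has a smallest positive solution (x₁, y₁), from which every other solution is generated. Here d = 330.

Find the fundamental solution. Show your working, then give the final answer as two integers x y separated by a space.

109 6

√330 = [18; 6,36, …], period ℓ=2 (even) → k=1
i=0: a=18 ⇒ p=18, q=1
i=1: a=6 ⇒ p=109, q=6
fundamental: x₁=109, y₁=6  (since 11881 − 330·36 = 1)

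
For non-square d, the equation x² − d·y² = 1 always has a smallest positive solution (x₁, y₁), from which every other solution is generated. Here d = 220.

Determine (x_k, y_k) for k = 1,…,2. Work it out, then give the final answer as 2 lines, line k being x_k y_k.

89 6
15841 1068

√220 → a₀=14, period (1,4,1,28); ℓ=4 even so k=3
i=0: a=14 ⇒ p=14, q=1
…
i=2: a=4 ⇒ p=74, q=5
i=3: a=1 ⇒ p=89, q=6
(x₁, y₁) = (89, 6);  89² − 220·6² = 1 ✓
(x_2, y_2) = (89·89 + 220·6·6, 89·6 + 6·89) = (15841, 1068)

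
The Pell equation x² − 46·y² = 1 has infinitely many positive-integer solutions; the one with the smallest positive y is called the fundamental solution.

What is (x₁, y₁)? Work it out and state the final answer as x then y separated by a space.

24335 3588

√46 = [6; 1,3,1,1,2,6,2,1,1,3,1,12, …], period ℓ=12 (even) → k=11
step 0: (6, 1)  from 6·(1,0) + (0,1)
…
step 2: (27, 4)  from 3·(7,1) + (6,1)
…
step 4: (61, 9)  from 1·(34,5) + (27,4)
step 5: (156, 23)  from 2·(61,9) + (34,5)
step 6: (997, 147)  from 6·(156,23) + (61,9)
step 7: (2150, 317)  from 2·(997,147) + (156,23)
step 8: (3147, 464)  from 1·(2150,317) + (997,147)
step 9: (5297, 781)  from 1·(3147,464) + (2150,317)
step 10: (19038, 2807)  from 3·(5297,781) + (3147,464)
step 11: (24335, 3588)  from 1·(19038,2807) + (5297,781)
→ (24335, 3588).  Check: 24335²=592192225, 46·3588²=592192224, difference 1.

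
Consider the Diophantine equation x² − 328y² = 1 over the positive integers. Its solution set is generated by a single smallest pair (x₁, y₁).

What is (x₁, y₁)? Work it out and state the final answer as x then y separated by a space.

163 9

d=328: √d = [18; 9,36] (ℓ=2, even), read p_1/q_1
step 0: (18, 1)  from 18·(1,0) + (0,1)
step 1: (163, 9)  from 9·(18,1) + (1,0)
(x₁, y₁) = (163, 9);  163² − 328·9² = 1 ✓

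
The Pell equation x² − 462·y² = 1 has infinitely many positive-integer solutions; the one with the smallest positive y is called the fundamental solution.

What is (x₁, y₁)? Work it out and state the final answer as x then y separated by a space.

d=462: √d = [21; 2,42] (ℓ=2, even), read p_1/q_1
a_0=21:  p_0=21·1+0=21,  q_0=21·0+1=1
a_1=2:  p_1=2·21+1=43,  q_1=2·1+0=2
→ (43, 2).  Check: 43²=1849, 462·2²=1848, difference 1.

43 2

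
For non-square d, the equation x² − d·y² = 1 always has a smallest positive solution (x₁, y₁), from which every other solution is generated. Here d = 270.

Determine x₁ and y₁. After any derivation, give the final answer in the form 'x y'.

5291 322

√270 → a₀=16, period (2,3,6,3,2,32); ℓ=6 even so k=5
step 0: (16, 1)  from 16·(1,0) + (0,1)
step 1: (33, 2)  from 2·(16,1) + (1,0)
…
step 3: (723, 44)  from 6·(115,7) + (33,2)
step 4: (2284, 139)  from 3·(723,44) + (115,7)
step 5: (5291, 322)  from 2·(2284,139) + (723,44)
→ (5291, 322).  Check: 5291²=27994681, 270·322²=27994680, difference 1.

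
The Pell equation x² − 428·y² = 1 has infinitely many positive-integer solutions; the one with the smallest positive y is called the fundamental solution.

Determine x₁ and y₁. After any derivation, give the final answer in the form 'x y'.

1850887 89466

[20; 1,2,4,1,5,10,5,1,4,2,1,40] for √428; ℓ=12 ⇒ convergent index 11
step 0: (20, 1)  from 20·(1,0) + (0,1)
…
step 2: (62, 3)  from 2·(21,1) + (20,1)
step 3: (269, 13)  from 4·(62,3) + (21,1)
step 4: (331, 16)  from 1·(269,13) + (62,3)
step 5: (1924, 93)  from 5·(331,16) + (269,13)
…
step 8: (119350, 5769)  from 1·(99779,4823) + (19571,946)
step 9: (577179, 27899)  from 4·(119350,5769) + (99779,4823)
step 10: (1273708, 61567)  from 2·(577179,27899) + (119350,5769)
step 11: (1850887, 89466)  from 1·(1273708,61567) + (577179,27899)
fundamental: x₁=1850887, y₁=89466  (since 3425782686769 − 428·8004165156 = 1)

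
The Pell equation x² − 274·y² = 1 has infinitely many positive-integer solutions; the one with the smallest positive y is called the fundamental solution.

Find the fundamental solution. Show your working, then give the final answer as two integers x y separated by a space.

3959299 239190

[16; 1,1,4,4,1,1,32] for √274; ℓ=7 ⇒ convergent index 13
k=0  a_k=16  p_k/q_k = 16/1
k=1  a_k=1  p_k/q_k = 17/1
k=2  a_k=1  p_k/q_k = 33/2
k=3  a_k=4  p_k/q_k = 149/9
k=4  a_k=4  p_k/q_k = 629/38
k=5  a_k=1  p_k/q_k = 778/47
k=6  a_k=1  p_k/q_k = 1407/85
k=7  a_k=32  p_k/q_k = 45802/2767
k=8  a_k=1  p_k/q_k = 47209/2852
…
k=10  a_k=4  p_k/q_k = 419253/25328
…
k=12  a_k=1  p_k/q_k = 2189276/132259
k=13  a_k=1  p_k/q_k = 3959299/239190
(x₁, y₁) = (3959299, 239190);  3959299² − 274·239190² = 1 ✓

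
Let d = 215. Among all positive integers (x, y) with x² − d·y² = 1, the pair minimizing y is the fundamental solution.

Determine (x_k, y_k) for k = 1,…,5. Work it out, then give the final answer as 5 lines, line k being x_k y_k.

√215 → a₀=14, period (1,1,1,28); ℓ=4 even so k=3
step 0: (14, 1)  from 14·(1,0) + (0,1)
…
step 2: (29, 2)  from 1·(15,1) + (14,1)
step 3: (44, 3)  from 1·(29,2) + (15,1)
(x₁, y₁) = (44, 3);  44² − 215·3² = 1 ✓
(44+3√215)^2 = 3871 + 264√215
(44+3√215)^3 = 340604 + 23229√215
(44+3√215)^4 = 29969281 + 2043888√215
(44+3√215)^5 = 2636956124 + 179838915√215

44 3
3871 264
340604 23229
29969281 2043888
2636956124 179838915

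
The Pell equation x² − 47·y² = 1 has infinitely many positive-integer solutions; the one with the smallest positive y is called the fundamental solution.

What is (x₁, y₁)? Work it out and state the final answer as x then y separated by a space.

48 7

√47 = [6; 1,5,1,12, …], period ℓ=4 (even) → k=3
step 0: (6, 1)  from 6·(1,0) + (0,1)
step 1: (7, 1)  from 1·(6,1) + (1,0)
step 2: (41, 6)  from 5·(7,1) + (6,1)
step 3: (48, 7)  from 1·(41,6) + (7,1)
fundamental: x₁=48, y₁=7  (since 2304 − 47·49 = 1)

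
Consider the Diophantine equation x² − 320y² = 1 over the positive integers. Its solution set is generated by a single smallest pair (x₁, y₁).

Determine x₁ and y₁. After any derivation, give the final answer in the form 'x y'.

√320 = [17; 1,7,1,34, …], period ℓ=4 (even) → k=3
k=0  a_k=17  p_k/q_k = 17/1
…
k=2  a_k=7  p_k/q_k = 143/8
k=3  a_k=1  p_k/q_k = 161/9
(x₁, y₁) = (161, 9);  161² − 320·9² = 1 ✓

161 9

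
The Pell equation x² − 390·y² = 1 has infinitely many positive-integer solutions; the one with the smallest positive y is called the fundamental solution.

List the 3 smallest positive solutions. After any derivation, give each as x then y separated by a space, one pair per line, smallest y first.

√390 → a₀=19, period (1,2,1,38); ℓ=4 even so k=3
a_0=19:  p_0=19·1+0=19,  q_0=19·0+1=1
a_1=1:  p_1=1·19+1=20,  q_1=1·1+0=1
a_2=2:  p_2=2·20+19=59,  q_2=2·1+1=3
a_3=1:  p_3=1·59+20=79,  q_3=1·3+1=4
fundamental: x₁=79, y₁=4  (since 6241 − 390·16 = 1)
n=2: (79,4)∘(79,4) = (79·79+390·4·4, 79·4+4·79) = (12481,632)
n=3: (12481,632)∘(79,4) = (79·12481+390·4·632, 79·632+4·12481) = (1971919,99852)

79 4
12481 632
1971919 99852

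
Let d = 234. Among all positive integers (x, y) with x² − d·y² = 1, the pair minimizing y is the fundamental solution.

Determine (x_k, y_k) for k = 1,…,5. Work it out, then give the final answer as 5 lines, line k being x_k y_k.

[15; 3,2,1,2,1,2,3,30] for √234; ℓ=8 ⇒ convergent index 7
step 0: (15, 1)  from 15·(1,0) + (0,1)
step 1: (46, 3)  from 3·(15,1) + (1,0)
step 2: (107, 7)  from 2·(46,3) + (15,1)
step 3: (153, 10)  from 1·(107,7) + (46,3)
step 4: (413, 27)  from 2·(153,10) + (107,7)
…
step 6: (1545, 101)  from 2·(566,37) + (413,27)
step 7: (5201, 340)  from 3·(1545,101) + (566,37)
(x₁, y₁) = (5201, 340);  5201² − 234·340² = 1 ✓
(x_2, y_2) = (5201·5201 + 234·340·340, 5201·340 + 340·5201) = (54100801, 3536680)
(x_3, y_3) = (5201·54100801 + 234·340·3536680, 5201·3536680 + 340·54100801) = (562756526801, 36788545020)
(x_4, y_4) = (5201·562756526801 + 234·340·36788545020, 5201·36788545020 + 340·562756526801) = (5853793337683201, 382674441761360)
(x_5, y_5) = (5201·5853793337683201 + 234·340·382674441761360, 5201·382674441761360 + 340·5853793337683201) = (60891157735824130001, 3980579506413121700)

5201 340
54100801 3536680
562756526801 36788545020
5853793337683201 382674441761360
60891157735824130001 3980579506413121700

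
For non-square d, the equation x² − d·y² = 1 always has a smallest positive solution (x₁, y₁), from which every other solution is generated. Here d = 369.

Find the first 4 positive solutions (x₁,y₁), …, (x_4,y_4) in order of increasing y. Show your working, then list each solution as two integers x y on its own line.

8396801 437120
141012534067201 7340819306240
2368108374136006451201 123278797782910239360
39769069528107045198367948801 2070295065004669620717268480

√369 → a₀=19, period (4,1,3,2,7,4,7,2,3,1,4,38); ℓ=12 even so k=11
a_0=19:  p_0=19·1+0=19,  q_0=19·0+1=1
a_1=4:  p_1=4·19+1=77,  q_1=4·1+0=4
…
a_4=2:  p_4=2·365+96=826,  q_4=2·19+5=43
…
a_7=7:  p_7=7·25414+6147=184045,  q_7=7·1323+320=9581
…
a_10=1:  p_10=1·1364557+393504=1758061,  q_10=1·71036+20485=91521
a_11=4:  p_11=4·1758061+1364557=8396801,  q_11=4·91521+71036=437120
fundamental: x₁=8396801, y₁=437120  (since 70506267033601 − 369·191073894400 = 1)
k=2:  x_2 = 8396801·8396801+369·437120·437120 = 141012534067201,  y_2 = 8396801·437120+437120·8396801 = 7340819306240
k=3:  x_3 = 8396801·141012534067201+369·437120·7340819306240 = 2368108374136006451201,  y_3 = 8396801·7340819306240+437120·141012534067201 = 123278797782910239360
k=4:  x_4 = 8396801·2368108374136006451201+369·437120·123278797782910239360 = 39769069528107045198367948801,  y_4 = 8396801·123278797782910239360+437120·2368108374136006451201 = 2070295065004669620717268480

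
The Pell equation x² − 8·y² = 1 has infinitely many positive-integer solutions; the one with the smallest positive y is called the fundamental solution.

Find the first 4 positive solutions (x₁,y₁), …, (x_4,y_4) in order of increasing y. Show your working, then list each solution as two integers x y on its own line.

[2; 1,4] for √8; ℓ=2 ⇒ convergent index 1
k=0  a_k=2  p_k/q_k = 2/1
k=1  a_k=1  p_k/q_k = 3/1
fundamental: x₁=3, y₁=1  (since 9 − 8·1 = 1)
k=2:  x_2 = 3·3+8·1·1 = 17,  y_2 = 3·1+1·3 = 6
k=3:  x_3 = 3·17+8·1·6 = 99,  y_3 = 3·6+1·17 = 35
k=4:  x_4 = 3·99+8·1·35 = 577,  y_4 = 3·35+1·99 = 204

3 1
17 6
99 35
577 204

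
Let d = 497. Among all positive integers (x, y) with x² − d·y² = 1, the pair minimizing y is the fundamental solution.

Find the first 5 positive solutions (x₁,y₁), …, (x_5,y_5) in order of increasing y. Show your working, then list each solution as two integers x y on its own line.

[22; 3,2,2,5,6,5,2,2,3,44] for √497; ℓ=10 ⇒ convergent index 9
a_0=22:  p_0=22·1+0=22,  q_0=22·0+1=1
…
a_2=2:  p_2=2·67+22=156,  q_2=2·3+1=7
a_3=2:  p_3=2·156+67=379,  q_3=2·7+3=17
a_4=5:  p_4=5·379+156=2051,  q_4=5·17+7=92
a_5=6:  p_5=6·2051+379=12685,  q_5=6·92+17=569
a_6=5:  p_6=5·12685+2051=65476,  q_6=5·569+92=2937
a_7=2:  p_7=2·65476+12685=143637,  q_7=2·2937+569=6443
a_8=2:  p_8=2·143637+65476=352750,  q_8=2·6443+2937=15823
a_9=3:  p_9=3·352750+143637=1201887,  q_9=3·15823+6443=53912
(x₁, y₁) = (1201887, 53912);  1201887² − 497·53912² = 1 ✓
k=2:  x_2 = 1201887·1201887+497·53912·53912 = 2889064721537,  y_2 = 1201887·53912+53912·1201887 = 129592263888
k=3:  x_3 = 1201887·2889064721537+497·53912·129592263888 = 6944658661946678751,  y_3 = 1201887·129592263888+53912·2889064721537 = 311510514535059400
k=4:  x_4 = 1201887·6944658661946678751+497·53912·311510514535059400 = 16693389930459326703284737,  y_4 = 1201887·311510514535059400+53912·6944658661946678751 = 748800875565868281911712
k=5:  x_5 = 1201887·16693389930459326703284737+497·53912·748800875565868281911712 = 40127136686692992928199618718687,  y_5 = 1201887·748800875565868281911712+53912·16693389930459326703284737 = 1799948075862157952969508541688

1201887 53912
2889064721537 129592263888
6944658661946678751 311510514535059400
16693389930459326703284737 748800875565868281911712
40127136686692992928199618718687 1799948075862157952969508541688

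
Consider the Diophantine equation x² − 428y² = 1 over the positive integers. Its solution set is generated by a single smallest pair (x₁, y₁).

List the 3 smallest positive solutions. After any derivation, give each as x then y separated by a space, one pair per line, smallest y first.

1850887 89466
6851565373537 331182912684
25362946559057703751 1225964295417811950

d=428: √d = [20; 1,2,4,1,5,10,5,1,4,2,1,40] (ℓ=12, even), read p_11/q_11
step 0: (20, 1)  from 20·(1,0) + (0,1)
step 1: (21, 1)  from 1·(20,1) + (1,0)
…
step 4: (331, 16)  from 1·(269,13) + (62,3)
step 5: (1924, 93)  from 5·(331,16) + (269,13)
…
step 7: (99779, 4823)  from 5·(19571,946) + (1924,93)
step 8: (119350, 5769)  from 1·(99779,4823) + (19571,946)
step 9: (577179, 27899)  from 4·(119350,5769) + (99779,4823)
step 10: (1273708, 61567)  from 2·(577179,27899) + (119350,5769)
step 11: (1850887, 89466)  from 1·(1273708,61567) + (577179,27899)
(x₁, y₁) = (1850887, 89466);  1850887² − 428·89466² = 1 ✓
k=2:  x_2 = 1850887·1850887+428·89466·89466 = 6851565373537,  y_2 = 1850887·89466+89466·1850887 = 331182912684
k=3:  x_3 = 1850887·6851565373537+428·89466·331182912684 = 25362946559057703751,  y_3 = 1850887·331182912684+89466·6851565373537 = 1225964295417811950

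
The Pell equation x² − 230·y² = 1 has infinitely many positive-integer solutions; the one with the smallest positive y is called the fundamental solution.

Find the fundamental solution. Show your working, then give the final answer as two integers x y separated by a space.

d=230: √d = [15; 6,30] (ℓ=2, even), read p_1/q_1
a_0=15:  p_0=15·1+0=15,  q_0=15·0+1=1
a_1=6:  p_1=6·15+1=91,  q_1=6·1+0=6
→ (91, 6).  Check: 91²=8281, 230·6²=8280, difference 1.

91 6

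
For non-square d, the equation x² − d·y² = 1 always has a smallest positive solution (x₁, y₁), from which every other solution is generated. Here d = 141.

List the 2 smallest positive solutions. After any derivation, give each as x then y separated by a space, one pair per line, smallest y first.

√141 = [11; 1,6,1,22, …], period ℓ=4 (even) → k=3
i=0: a=11 ⇒ p=11, q=1
i=1: a=1 ⇒ p=12, q=1
i=2: a=6 ⇒ p=83, q=7
i=3: a=1 ⇒ p=95, q=8
(x₁, y₁) = (95, 8);  95² − 141·8² = 1 ✓
(x_2, y_2) = (95·95 + 141·8·8, 95·8 + 8·95) = (18049, 1520)

95 8
18049 1520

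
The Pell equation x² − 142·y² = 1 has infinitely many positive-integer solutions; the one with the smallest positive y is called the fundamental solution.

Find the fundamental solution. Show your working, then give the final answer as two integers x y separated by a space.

√142 = [11; 1,10,1,22, …], period ℓ=4 (even) → k=3
i=0: a=11 ⇒ p=11, q=1
i=1: a=1 ⇒ p=12, q=1
i=2: a=10 ⇒ p=131, q=11
i=3: a=1 ⇒ p=143, q=12
(x₁, y₁) = (143, 12);  143² − 142·12² = 1 ✓

143 12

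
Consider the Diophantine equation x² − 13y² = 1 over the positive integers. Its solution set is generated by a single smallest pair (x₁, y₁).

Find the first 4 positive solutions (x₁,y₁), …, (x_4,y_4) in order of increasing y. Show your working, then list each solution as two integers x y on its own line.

649 180
842401 233640
1093435849 303264540
1419278889601 393637139280

d=13: √d = [3; 1,1,1,1,6] (ℓ=5, odd), read p_9/q_9
step 0: (3, 1)  from 3·(1,0) + (0,1)
…
step 2: (7, 2)  from 1·(4,1) + (3,1)
…
step 4: (18, 5)  from 1·(11,3) + (7,2)
step 5: (119, 33)  from 6·(18,5) + (11,3)
…
step 7: (256, 71)  from 1·(137,38) + (119,33)
step 8: (393, 109)  from 1·(256,71) + (137,38)
step 9: (649, 180)  from 1·(393,109) + (256,71)
→ (649, 180).  Check: 649²=421201, 13·180²=421200, difference 1.
(649+180√13)^2 = 842401 + 233640√13
(649+180√13)^3 = 1093435849 + 303264540√13
(649+180√13)^4 = 1419278889601 + 393637139280√13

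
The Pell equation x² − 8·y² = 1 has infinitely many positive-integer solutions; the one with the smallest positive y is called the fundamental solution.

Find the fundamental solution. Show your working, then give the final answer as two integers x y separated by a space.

d=8: √d = [2; 1,4] (ℓ=2, even), read p_1/q_1
a_0=2:  p_0=2·1+0=2,  q_0=2·0+1=1
a_1=1:  p_1=1·2+1=3,  q_1=1·1+0=1
fundamental: x₁=3, y₁=1  (since 9 − 8·1 = 1)

3 1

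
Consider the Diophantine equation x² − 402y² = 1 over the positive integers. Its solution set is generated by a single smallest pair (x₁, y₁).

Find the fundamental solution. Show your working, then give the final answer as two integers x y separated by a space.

d=402: √d = [20; 20,40] (ℓ=2, even), read p_1/q_1
a_0=20:  p_0=20·1+0=20,  q_0=20·0+1=1
a_1=20:  p_1=20·20+1=401,  q_1=20·1+0=20
(x₁, y₁) = (401, 20);  401² − 402·20² = 1 ✓

401 20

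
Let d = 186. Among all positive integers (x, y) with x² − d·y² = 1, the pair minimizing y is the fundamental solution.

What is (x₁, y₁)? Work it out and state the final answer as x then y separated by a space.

√186 → a₀=13, period (1,1,1,3,4,3,1,1,1,26); ℓ=10 even so k=9
step 0: (13, 1)  from 13·(1,0) + (0,1)
step 1: (14, 1)  from 1·(13,1) + (1,0)
step 2: (27, 2)  from 1·(14,1) + (13,1)
…
step 4: (150, 11)  from 3·(41,3) + (27,2)
…
step 6: (2073, 152)  from 3·(641,47) + (150,11)
step 7: (2714, 199)  from 1·(2073,152) + (641,47)
step 8: (4787, 351)  from 1·(2714,199) + (2073,152)
step 9: (7501, 550)  from 1·(4787,351) + (2714,199)
(x₁, y₁) = (7501, 550);  7501² − 186·550² = 1 ✓

7501 550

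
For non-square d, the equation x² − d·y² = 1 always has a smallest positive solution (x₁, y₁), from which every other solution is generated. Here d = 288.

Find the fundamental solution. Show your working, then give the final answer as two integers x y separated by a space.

17 1

√288 = [16; 1,32, …], period ℓ=2 (even) → k=1
k=0  a_k=16  p_k/q_k = 16/1
k=1  a_k=1  p_k/q_k = 17/1
(x₁, y₁) = (17, 1);  17² − 288·1² = 1 ✓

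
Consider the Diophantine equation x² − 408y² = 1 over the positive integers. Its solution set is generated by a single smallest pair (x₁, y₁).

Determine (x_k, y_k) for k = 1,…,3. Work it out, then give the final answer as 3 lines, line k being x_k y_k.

101 5
20401 1010
4120901 204015

√408 → a₀=20, period (5,40); ℓ=2 even so k=1
step 0: (20, 1)  from 20·(1,0) + (0,1)
step 1: (101, 5)  from 5·(20,1) + (1,0)
fundamental: x₁=101, y₁=5  (since 10201 − 408·25 = 1)
(101+5√408)^2 = 20401 + 1010√408
(101+5√408)^3 = 4120901 + 204015√408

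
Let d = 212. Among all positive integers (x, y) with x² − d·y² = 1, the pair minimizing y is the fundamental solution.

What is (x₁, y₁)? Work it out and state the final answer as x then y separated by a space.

√212 = [14; 1,1,3,1,1,…,1,1,28, …], period ℓ=14 (even) → k=13
i=0: a=14 ⇒ p=14, q=1
i=1: a=1 ⇒ p=15, q=1
i=2: a=1 ⇒ p=29, q=2
i=3: a=3 ⇒ p=102, q=7
…
i=6: a=1 ⇒ p=364, q=25
…
i=8: a=1 ⇒ p=2781, q=191
i=9: a=1 ⇒ p=5198, q=357
…
i=12: a=1 ⇒ p=37114, q=2549
i=13: a=1 ⇒ p=66249, q=4550
fundamental: x₁=66249, y₁=4550  (since 4388930001 − 212·20702500 = 1)

66249 4550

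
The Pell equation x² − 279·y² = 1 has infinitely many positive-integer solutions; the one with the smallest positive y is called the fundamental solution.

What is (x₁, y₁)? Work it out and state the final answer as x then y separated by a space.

1520 91

√279 = [16; 1,2,2,1,2,2,1,32, …], period ℓ=8 (even) → k=7
k=0  a_k=16  p_k/q_k = 16/1
k=1  a_k=1  p_k/q_k = 17/1
…
k=3  a_k=2  p_k/q_k = 117/7
k=4  a_k=1  p_k/q_k = 167/10
k=5  a_k=2  p_k/q_k = 451/27
k=6  a_k=2  p_k/q_k = 1069/64
k=7  a_k=1  p_k/q_k = 1520/91
(x₁, y₁) = (1520, 91);  1520² − 279·91² = 1 ✓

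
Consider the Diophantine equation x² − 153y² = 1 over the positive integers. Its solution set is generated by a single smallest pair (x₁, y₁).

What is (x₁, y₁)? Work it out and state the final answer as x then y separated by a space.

√153 = [12; 2,1,2,2,2,1,2,24, …], period ℓ=8 (even) → k=7
k=0  a_k=12  p_k/q_k = 12/1
…
k=2  a_k=1  p_k/q_k = 37/3
k=3  a_k=2  p_k/q_k = 99/8
k=4  a_k=2  p_k/q_k = 235/19
…
k=6  a_k=1  p_k/q_k = 804/65
k=7  a_k=2  p_k/q_k = 2177/176
(x₁, y₁) = (2177, 176);  2177² − 153·176² = 1 ✓

2177 176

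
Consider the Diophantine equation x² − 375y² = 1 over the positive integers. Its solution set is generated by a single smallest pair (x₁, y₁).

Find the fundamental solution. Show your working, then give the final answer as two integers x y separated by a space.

15124 781

√375 = [19; 2,1,2,1,5,1,2,1,2,38, …], period ℓ=10 (even) → k=9
k=0  a_k=19  p_k/q_k = 19/1
…
k=3  a_k=2  p_k/q_k = 155/8
…
k=6  a_k=1  p_k/q_k = 1433/74
…
k=8  a_k=1  p_k/q_k = 5519/285
k=9  a_k=2  p_k/q_k = 15124/781
fundamental: x₁=15124, y₁=781  (since 228735376 − 375·609961 = 1)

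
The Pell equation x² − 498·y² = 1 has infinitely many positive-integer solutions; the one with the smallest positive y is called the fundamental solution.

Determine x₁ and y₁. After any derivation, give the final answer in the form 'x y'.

179777 8056

[22; 3,6,22,6,3,44] for √498; ℓ=6 ⇒ convergent index 5
a_0=22:  p_0=22·1+0=22,  q_0=22·0+1=1
…
a_3=22:  p_3=22·424+67=9395,  q_3=22·19+3=421
a_4=6:  p_4=6·9395+424=56794,  q_4=6·421+19=2545
a_5=3:  p_5=3·56794+9395=179777,  q_5=3·2545+421=8056
fundamental: x₁=179777, y₁=8056  (since 32319769729 − 498·64899136 = 1)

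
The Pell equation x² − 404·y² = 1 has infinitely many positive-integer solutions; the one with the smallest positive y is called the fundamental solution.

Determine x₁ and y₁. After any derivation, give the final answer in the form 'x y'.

201 10

[20; 10,40] for √404; ℓ=2 ⇒ convergent index 1
i=0: a=20 ⇒ p=20, q=1
i=1: a=10 ⇒ p=201, q=10
→ (201, 10).  Check: 201²=40401, 404·10²=40400, difference 1.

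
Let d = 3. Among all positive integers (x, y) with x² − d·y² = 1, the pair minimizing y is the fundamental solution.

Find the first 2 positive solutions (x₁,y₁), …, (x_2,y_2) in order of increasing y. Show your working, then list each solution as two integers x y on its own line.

2 1
7 4

d=3: √d = [1; 1,2] (ℓ=2, even), read p_1/q_1
k=0  a_k=1  p_k/q_k = 1/1
k=1  a_k=1  p_k/q_k = 2/1
→ (2, 1).  Check: 2²=4, 3·1²=3, difference 1.
n=2: (2,1)∘(2,1) = (2·2+3·1·1, 2·1+1·2) = (7,4)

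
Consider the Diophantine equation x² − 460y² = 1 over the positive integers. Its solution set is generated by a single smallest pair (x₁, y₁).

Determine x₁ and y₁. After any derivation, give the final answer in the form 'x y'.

[21; 2,4,3,1,2,10,2,1,3,4,2,42] for √460; ℓ=12 ⇒ convergent index 11
k=0  a_k=21  p_k/q_k = 21/1
…
k=2  a_k=4  p_k/q_k = 193/9
k=3  a_k=3  p_k/q_k = 622/29
k=4  a_k=1  p_k/q_k = 815/38
k=5  a_k=2  p_k/q_k = 2252/105
…
k=7  a_k=2  p_k/q_k = 48922/2281
k=8  a_k=1  p_k/q_k = 72257/3369
k=9  a_k=3  p_k/q_k = 265693/12388
k=10  a_k=4  p_k/q_k = 1135029/52921
k=11  a_k=2  p_k/q_k = 2535751/118230
→ (2535751, 118230).  Check: 2535751²=6430033134001, 460·118230²=6430033134000, difference 1.

2535751 118230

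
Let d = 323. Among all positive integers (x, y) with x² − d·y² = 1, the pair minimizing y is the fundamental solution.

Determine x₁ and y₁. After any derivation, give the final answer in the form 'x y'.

d=323: √d = [17; 1,34] (ℓ=2, even), read p_1/q_1
step 0: (17, 1)  from 17·(1,0) + (0,1)
step 1: (18, 1)  from 1·(17,1) + (1,0)
(x₁, y₁) = (18, 1);  18² − 323·1² = 1 ✓

18 1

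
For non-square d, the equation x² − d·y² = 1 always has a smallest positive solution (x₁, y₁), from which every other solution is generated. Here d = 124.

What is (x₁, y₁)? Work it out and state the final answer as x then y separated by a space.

d=124: √d = [11; 7,2,1,1,1,…,2,7,22] (ℓ=16, even), read p_15/q_15
step 0: (11, 1)  from 11·(1,0) + (0,1)
…
step 6: (2383, 214)  from 3·(657,59) + (412,37)
…
step 9: (17583, 1579)  from 1·(14543,1306) + (3040,273)
…
step 14: (626251, 56239)  from 2·(237042,21287) + (152167,13665)
step 15: (4620799, 414960)  from 7·(626251,56239) + (237042,21287)
→ (4620799, 414960).  Check: 4620799²=21351783398401, 124·414960²=21351783398400, difference 1.

4620799 414960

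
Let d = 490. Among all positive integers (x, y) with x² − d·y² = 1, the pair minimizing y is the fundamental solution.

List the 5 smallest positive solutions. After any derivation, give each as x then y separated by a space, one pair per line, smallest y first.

√490 = [22; 7,2,1,4,4,4,1,2,7,44, …], period ℓ=10 (even) → k=9
i=0: a=22 ⇒ p=22, q=1
i=1: a=7 ⇒ p=155, q=7
…
i=3: a=1 ⇒ p=487, q=22
i=4: a=4 ⇒ p=2280, q=103
i=5: a=4 ⇒ p=9607, q=434
i=6: a=4 ⇒ p=40708, q=1839
…
i=8: a=2 ⇒ p=141338, q=6385
i=9: a=7 ⇒ p=1039681, q=46968
(x₁, y₁) = (1039681, 46968);  1039681² − 490·46968² = 1 ✓
k=2:  x_2 = 1039681·1039681+490·46968·46968 = 2161873163521,  y_2 = 1039681·46968+46968·1039681 = 97663474416
k=3:  x_3 = 1039681·2161873163521+490·46968·97663474416 = 4495316905044313921,  y_3 = 1039681·97663474416+46968·2161873163521 = 203077717488555624
k=4:  x_4 = 1039681·4495316905044313921+490·46968·203077717488555624 = 9347391150304592810234881,  y_4 = 1039681·203077717488555624+46968·4495316905044313921 = 422272088792340335957472
k=5:  x_5 = 1039681·9347391150304592810234881+490·46968·422272088792340335957472 = 19436609957075163398170578312001,  y_5 = 1039681·422272088792340335957472+46968·9347391150304592810234881 = 878056535095215307939712337240

1039681 46968
2161873163521 97663474416
4495316905044313921 203077717488555624
9347391150304592810234881 422272088792340335957472
19436609957075163398170578312001 878056535095215307939712337240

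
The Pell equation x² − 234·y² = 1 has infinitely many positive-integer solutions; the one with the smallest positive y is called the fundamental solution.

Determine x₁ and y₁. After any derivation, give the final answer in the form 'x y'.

5201 340

d=234: √d = [15; 3,2,1,2,1,2,3,30] (ℓ=8, even), read p_7/q_7
i=0: a=15 ⇒ p=15, q=1
i=1: a=3 ⇒ p=46, q=3
…
i=5: a=1 ⇒ p=566, q=37
i=6: a=2 ⇒ p=1545, q=101
i=7: a=3 ⇒ p=5201, q=340
→ (5201, 340).  Check: 5201²=27050401, 234·340²=27050400, difference 1.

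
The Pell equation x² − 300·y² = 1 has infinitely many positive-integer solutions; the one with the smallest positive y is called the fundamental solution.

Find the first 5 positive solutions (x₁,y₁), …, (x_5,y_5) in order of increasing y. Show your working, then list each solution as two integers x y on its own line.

d=300: √d = [17; 3,8,3,34] (ℓ=4, even), read p_3/q_3
i=0: a=17 ⇒ p=17, q=1
…
i=2: a=8 ⇒ p=433, q=25
i=3: a=3 ⇒ p=1351, q=78
→ (1351, 78).  Check: 1351²=1825201, 300·78²=1825200, difference 1.
(x_2, y_2) = (1351·1351 + 300·78·78, 1351·78 + 78·1351) = (3650401, 210756)
(x_3, y_3) = (1351·3650401 + 300·78·210756, 1351·210756 + 78·3650401) = (9863382151, 569462634)
(x_4, y_4) = (1351·9863382151 + 300·78·569462634, 1351·569462634 + 78·9863382151) = (26650854921601, 1538687826312)
(x_5, y_5) = (1351·26650854921601 + 300·78·1538687826312, 1351·1538687826312 + 78·26650854921601) = (72010600134783751, 4157533937232390)

1351 78
3650401 210756
9863382151 569462634
26650854921601 1538687826312
72010600134783751 4157533937232390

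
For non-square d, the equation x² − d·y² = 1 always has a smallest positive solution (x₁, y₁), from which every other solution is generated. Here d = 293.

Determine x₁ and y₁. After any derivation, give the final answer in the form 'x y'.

12320649 719780

√293 → a₀=17, period (8,1,1,8,34); ℓ=5 odd so k=9
a_0=17:  p_0=17·1+0=17,  q_0=17·0+1=1
a_1=8:  p_1=8·17+1=137,  q_1=8·1+0=8
a_2=1:  p_2=1·137+17=154,  q_2=1·8+1=9
…
a_4=8:  p_4=8·291+154=2482,  q_4=8·17+9=145
a_5=34:  p_5=34·2482+291=84679,  q_5=34·145+17=4947
…
a_7=1:  p_7=1·679914+84679=764593,  q_7=1·39721+4947=44668
a_8=1:  p_8=1·764593+679914=1444507,  q_8=1·44668+39721=84389
a_9=8:  p_9=8·1444507+764593=12320649,  q_9=8·84389+44668=719780
→ (12320649, 719780).  Check: 12320649²=151798391781201, 293·719780²=151798391781200, difference 1.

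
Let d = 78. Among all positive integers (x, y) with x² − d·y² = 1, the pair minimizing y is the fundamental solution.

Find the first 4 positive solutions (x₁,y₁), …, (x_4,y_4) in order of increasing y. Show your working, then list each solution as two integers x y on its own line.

√78 = [8; 1,4,1,16, …], period ℓ=4 (even) → k=3
step 0: (8, 1)  from 8·(1,0) + (0,1)
…
step 2: (44, 5)  from 4·(9,1) + (8,1)
step 3: (53, 6)  from 1·(44,5) + (9,1)
(x₁, y₁) = (53, 6);  53² − 78·6² = 1 ✓
(53+6√78)^2 = 5617 + 636√78
(53+6√78)^3 = 595349 + 67410√78
(53+6√78)^4 = 63101377 + 7144824√78

53 6
5617 636
595349 67410
63101377 7144824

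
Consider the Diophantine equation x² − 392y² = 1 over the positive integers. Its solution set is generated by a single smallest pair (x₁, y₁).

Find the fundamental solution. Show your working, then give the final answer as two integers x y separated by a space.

99 5

d=392: √d = [19; 1,3,1,38] (ℓ=4, even), read p_3/q_3
a_0=19:  p_0=19·1+0=19,  q_0=19·0+1=1
…
a_2=3:  p_2=3·20+19=79,  q_2=3·1+1=4
a_3=1:  p_3=1·79+20=99,  q_3=1·4+1=5
fundamental: x₁=99, y₁=5  (since 9801 − 392·25 = 1)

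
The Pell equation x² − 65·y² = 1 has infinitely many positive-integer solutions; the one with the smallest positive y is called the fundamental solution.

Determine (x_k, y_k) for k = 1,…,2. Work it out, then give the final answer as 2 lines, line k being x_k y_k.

d=65: √d = [8; 16] (ℓ=1, odd), read p_1/q_1
a_0=8:  p_0=8·1+0=8,  q_0=8·0+1=1
a_1=16:  p_1=16·8+1=129,  q_1=16·1+0=16
fundamental: x₁=129, y₁=16  (since 16641 − 65·256 = 1)
(129+16√65)^2 = 33281 + 4128√65

129 16
33281 4128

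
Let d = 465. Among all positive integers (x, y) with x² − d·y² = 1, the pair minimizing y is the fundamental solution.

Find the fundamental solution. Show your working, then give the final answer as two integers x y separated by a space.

15871 736

√465 → a₀=21, period (1,1,3,2,2,2,3,1,1,42); ℓ=10 even so k=9
i=0: a=21 ⇒ p=21, q=1
i=1: a=1 ⇒ p=22, q=1
i=2: a=1 ⇒ p=43, q=2
i=3: a=3 ⇒ p=151, q=7
…
i=5: a=2 ⇒ p=841, q=39
…
i=7: a=3 ⇒ p=6922, q=321
i=8: a=1 ⇒ p=8949, q=415
i=9: a=1 ⇒ p=15871, q=736
(x₁, y₁) = (15871, 736);  15871² − 465·736² = 1 ✓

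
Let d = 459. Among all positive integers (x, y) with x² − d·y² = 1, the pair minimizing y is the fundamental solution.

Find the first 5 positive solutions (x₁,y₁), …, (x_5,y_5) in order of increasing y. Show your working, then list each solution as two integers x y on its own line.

d=459: √d = [21; 2,2,1,4,21,4,1,2,2,42] (ℓ=10, even), read p_9/q_9
step 0: (21, 1)  from 21·(1,0) + (0,1)
step 1: (43, 2)  from 2·(21,1) + (1,0)
step 2: (107, 5)  from 2·(43,2) + (21,1)
…
step 5: (14997, 700)  from 21·(707,33) + (150,7)
step 6: (60695, 2833)  from 4·(14997,700) + (707,33)
…
step 8: (212079, 9899)  from 2·(75692,3533) + (60695,2833)
step 9: (499850, 23331)  from 2·(212079,9899) + (75692,3533)
fundamental: x₁=499850, y₁=23331  (since 249850022500 − 459·544335561 = 1)
k=2:  x_2 = 499850·499850+459·23331·23331 = 499700044999,  y_2 = 499850·23331+23331·499850 = 23324000700
k=3:  x_3 = 499850·499700044999+459·23331·23324000700 = 499550134985000450,  y_3 = 499850·23324000700+23331·499700044999 = 23317003499766669
k=4:  x_4 = 499850·499550134985000450+459·23331·23317003499766669 = 499400269944005249820001,  y_4 = 499850·23317003499766669+23331·499550134985000450 = 23310008398693414998600
k=5:  x_5 = 499850·499400269944005249820001+459·23331·23310008398693414998600 = 499250449862522498110069999250,  y_5 = 499850·23310008398693414998600+23331·499400269944005249820001 = 23303015396150489970600653331

499850 23331
499700044999 23324000700
499550134985000450 23317003499766669
499400269944005249820001 23310008398693414998600
499250449862522498110069999250 23303015396150489970600653331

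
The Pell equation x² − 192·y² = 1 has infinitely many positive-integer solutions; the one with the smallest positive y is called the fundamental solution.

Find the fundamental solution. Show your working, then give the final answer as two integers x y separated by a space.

√192 → a₀=13, period (1,5,1,26); ℓ=4 even so k=3
i=0: a=13 ⇒ p=13, q=1
i=1: a=1 ⇒ p=14, q=1
i=2: a=5 ⇒ p=83, q=6
i=3: a=1 ⇒ p=97, q=7
→ (97, 7).  Check: 97²=9409, 192·7²=9408, difference 1.

97 7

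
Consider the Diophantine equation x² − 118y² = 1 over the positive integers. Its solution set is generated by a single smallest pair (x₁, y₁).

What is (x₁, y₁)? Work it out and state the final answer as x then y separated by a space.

306917 28254

√118 → a₀=10, period (1,6,3,2,10,2,3,6,1,20); ℓ=10 even so k=9
a_0=10:  p_0=10·1+0=10,  q_0=10·0+1=1
a_1=1:  p_1=1·10+1=11,  q_1=1·1+0=1
a_2=6:  p_2=6·11+10=76,  q_2=6·1+1=7
…
a_6=2:  p_6=2·5779+554=12112,  q_6=2·532+51=1115
…
a_8=6:  p_8=6·42115+12112=264802,  q_8=6·3877+1115=24377
a_9=1:  p_9=1·264802+42115=306917,  q_9=1·24377+3877=28254
fundamental: x₁=306917, y₁=28254  (since 94198044889 − 118·798288516 = 1)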